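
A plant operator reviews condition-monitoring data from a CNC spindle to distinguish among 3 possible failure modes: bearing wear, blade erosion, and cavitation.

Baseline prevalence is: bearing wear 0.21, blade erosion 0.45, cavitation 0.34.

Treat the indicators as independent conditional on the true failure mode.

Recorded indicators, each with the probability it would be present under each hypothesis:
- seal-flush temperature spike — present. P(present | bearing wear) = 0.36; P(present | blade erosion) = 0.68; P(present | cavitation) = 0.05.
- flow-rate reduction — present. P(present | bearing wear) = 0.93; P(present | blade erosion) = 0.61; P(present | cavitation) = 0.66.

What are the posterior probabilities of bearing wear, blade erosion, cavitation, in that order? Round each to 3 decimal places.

By Bayes' rule with conditional independence, the unnormalized weight for each hypothesis is prior × ∏ likelihoods:
  bearing wear: 0.21 × 0.36 × 0.93 = 0.070308
  blade erosion: 0.45 × 0.68 × 0.61 = 0.18666
  cavitation: 0.34 × 0.05 × 0.66 = 0.01122
Normalizing constant Z = 0.070308 + 0.18666 + 0.01122 = 0.26819.
P(bearing wear | evidence) = 0.070308 / 0.26819 ≈ 0.262
P(blade erosion | evidence) = 0.18666 / 0.26819 ≈ 0.696
P(cavitation | evidence) = 0.01122 / 0.26819 ≈ 0.042

0.262, 0.696, 0.042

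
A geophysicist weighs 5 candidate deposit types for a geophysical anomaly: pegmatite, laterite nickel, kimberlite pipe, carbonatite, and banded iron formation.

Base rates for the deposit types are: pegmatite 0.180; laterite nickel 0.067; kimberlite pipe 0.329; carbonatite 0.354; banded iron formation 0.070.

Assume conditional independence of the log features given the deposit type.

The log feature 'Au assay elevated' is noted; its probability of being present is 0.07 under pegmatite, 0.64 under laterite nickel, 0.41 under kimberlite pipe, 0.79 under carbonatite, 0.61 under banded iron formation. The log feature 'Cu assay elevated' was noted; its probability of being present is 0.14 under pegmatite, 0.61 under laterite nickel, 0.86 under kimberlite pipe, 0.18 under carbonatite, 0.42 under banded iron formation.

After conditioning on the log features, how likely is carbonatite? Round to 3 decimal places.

0.237

Multiply each prior by the joint likelihood of the log feature pattern:
  pegmatite: 0.180 × 0.07 × 0.14 = 0.001764
  laterite nickel: 0.067 × 0.64 × 0.61 = 0.026157
  kimberlite pipe: 0.329 × 0.41 × 0.86 = 0.11601
  carbonatite: 0.354 × 0.79 × 0.18 = 0.050339
  banded iron formation: 0.070 × 0.61 × 0.42 = 0.017934
Marginal likelihood of the evidence = 0.2122.
P(carbonatite | evidence) = 0.050339 / 0.2122 ≈ 0.237.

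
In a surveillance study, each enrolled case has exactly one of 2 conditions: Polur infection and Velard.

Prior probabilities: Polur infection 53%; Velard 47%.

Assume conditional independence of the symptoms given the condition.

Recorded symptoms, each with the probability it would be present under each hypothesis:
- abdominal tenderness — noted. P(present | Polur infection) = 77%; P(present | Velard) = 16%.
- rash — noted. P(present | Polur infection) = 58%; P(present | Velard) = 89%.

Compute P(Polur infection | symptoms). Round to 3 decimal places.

0.780

For each hypothesis, the unnormalized posterior weight is prior × product of the symptom likelihoods:
  Polur infection: 0.53 × 0.77 × 0.58 = 0.2367
  Velard: 0.47 × 0.16 × 0.89 = 0.066928
Normalizing constant Z = 0.2367 + 0.066928 = 0.30363.
P(Polur infection | evidence) = 0.2367 / 0.30363 ≈ 0.780.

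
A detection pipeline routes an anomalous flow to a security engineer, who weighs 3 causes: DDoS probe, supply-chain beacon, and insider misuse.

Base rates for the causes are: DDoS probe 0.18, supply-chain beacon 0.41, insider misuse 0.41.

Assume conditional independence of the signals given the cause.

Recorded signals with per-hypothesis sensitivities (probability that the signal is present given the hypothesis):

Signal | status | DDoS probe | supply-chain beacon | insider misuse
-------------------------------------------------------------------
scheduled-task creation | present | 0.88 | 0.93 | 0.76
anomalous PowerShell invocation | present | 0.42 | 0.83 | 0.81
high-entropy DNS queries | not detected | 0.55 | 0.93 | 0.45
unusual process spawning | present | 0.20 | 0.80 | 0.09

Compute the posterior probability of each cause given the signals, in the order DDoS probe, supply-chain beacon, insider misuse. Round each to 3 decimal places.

Multiply each prior by the joint likelihood of the signal pattern (using 1 − P(present | H) for each absent signal):
  DDoS probe: 0.18 × 0.88 × 0.42 × (1 − 0.55) × 0.20 = 0.0059875
  supply-chain beacon: 0.41 × 0.93 × 0.83 × (1 − 0.93) × 0.80 = 0.017723
  insider misuse: 0.41 × 0.76 × 0.81 × (1 − 0.45) × 0.09 = 0.012494
The unnormalized weights sum to 0.036204.
P(DDoS probe | evidence) = 0.0059875 / 0.036204 ≈ 0.165
P(supply-chain beacon | evidence) = 0.017723 / 0.036204 ≈ 0.490
P(insider misuse | evidence) = 0.012494 / 0.036204 ≈ 0.345

0.165, 0.490, 0.345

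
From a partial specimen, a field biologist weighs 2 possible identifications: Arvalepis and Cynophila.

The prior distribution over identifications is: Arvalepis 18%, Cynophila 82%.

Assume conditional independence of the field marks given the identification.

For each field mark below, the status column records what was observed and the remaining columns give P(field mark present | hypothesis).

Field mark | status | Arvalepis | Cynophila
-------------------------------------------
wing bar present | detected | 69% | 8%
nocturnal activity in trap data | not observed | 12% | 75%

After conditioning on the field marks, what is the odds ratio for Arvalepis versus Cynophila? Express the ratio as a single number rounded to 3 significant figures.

Unnormalized posterior weight (prior times the field mark likelihoods) for each of the two hypotheses (using 1 − P(present | H) for each absent field mark):
  Arvalepis: 0.18 × 0.69 × (1 − 0.12) = 0.1093
  Cynophila: 0.82 × 0.08 × (1 − 0.75) = 0.0164
Odds(Arvalepis : Cynophila) = 0.1093 / 0.0164 ≈ 6.66.

6.66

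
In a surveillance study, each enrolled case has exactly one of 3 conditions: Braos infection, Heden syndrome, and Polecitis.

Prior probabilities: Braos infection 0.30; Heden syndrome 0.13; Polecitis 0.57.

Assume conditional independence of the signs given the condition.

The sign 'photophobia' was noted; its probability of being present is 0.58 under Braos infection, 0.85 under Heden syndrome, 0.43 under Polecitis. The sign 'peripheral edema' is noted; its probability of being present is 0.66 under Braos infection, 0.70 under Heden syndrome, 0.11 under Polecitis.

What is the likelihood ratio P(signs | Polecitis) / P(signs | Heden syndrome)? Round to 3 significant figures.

0.0795

The Bayes factor is the ratio of the joint likelihoods of the sign pattern under the two hypotheses.
  Polecitis: 0.43 × 0.11 = 0.0473
  Heden syndrome: 0.85 × 0.70 = 0.595
Bayes factor = 0.0473 / 0.595 ≈ 0.0795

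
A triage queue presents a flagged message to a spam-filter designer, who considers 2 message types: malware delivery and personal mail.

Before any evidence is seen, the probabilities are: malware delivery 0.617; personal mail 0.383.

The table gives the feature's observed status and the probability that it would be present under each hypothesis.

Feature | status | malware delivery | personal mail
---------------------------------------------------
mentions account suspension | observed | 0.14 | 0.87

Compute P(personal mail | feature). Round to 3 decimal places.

Multiply each prior by the likelihood of the feature:
  malware delivery: 0.617 × 0.14 = 0.08638
  personal mail: 0.383 × 0.87 = 0.33321
Normalizing constant Z = 0.08638 + 0.33321 = 0.41959.
P(personal mail | evidence) = 0.33321 / 0.41959 ≈ 0.794.

0.794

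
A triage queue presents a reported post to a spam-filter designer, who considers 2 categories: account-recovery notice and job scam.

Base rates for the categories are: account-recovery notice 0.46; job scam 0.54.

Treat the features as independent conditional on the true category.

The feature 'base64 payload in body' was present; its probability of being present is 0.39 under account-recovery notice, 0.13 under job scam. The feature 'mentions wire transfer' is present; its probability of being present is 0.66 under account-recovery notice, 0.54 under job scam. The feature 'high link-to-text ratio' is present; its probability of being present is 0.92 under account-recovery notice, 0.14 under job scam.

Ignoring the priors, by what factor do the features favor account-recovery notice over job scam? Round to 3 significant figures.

Take the product of per-feature likelihoods under each hypothesis, then divide.
  account-recovery notice: 0.39 × 0.66 × 0.92 = 0.23681
  job scam: 0.13 × 0.54 × 0.14 = 0.009828
Bayes factor = 0.23681 / 0.009828 ≈ 24.1

24.1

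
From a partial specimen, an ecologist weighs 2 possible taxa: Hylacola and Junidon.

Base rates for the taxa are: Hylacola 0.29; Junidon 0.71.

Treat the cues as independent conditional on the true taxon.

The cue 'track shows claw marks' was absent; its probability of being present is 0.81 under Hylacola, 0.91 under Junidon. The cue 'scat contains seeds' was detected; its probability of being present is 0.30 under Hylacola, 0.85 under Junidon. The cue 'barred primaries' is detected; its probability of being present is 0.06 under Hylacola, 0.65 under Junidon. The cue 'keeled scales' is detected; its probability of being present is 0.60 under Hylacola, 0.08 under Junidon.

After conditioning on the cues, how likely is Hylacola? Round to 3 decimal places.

0.174

For each hypothesis, the unnormalized posterior weight is prior × product of the cue likelihoods (using 1 − P(present | H) for each absent cue):
  Hylacola: 0.29 × (1 − 0.81) × 0.30 × 0.06 × 0.60 = 0.00059508
  Junidon: 0.71 × (1 − 0.91) × 0.85 × 0.65 × 0.08 = 0.0028244
Normalizing constant Z = 0.00059508 + 0.0028244 = 0.0034195.
P(Hylacola | evidence) = 0.00059508 / 0.0034195 ≈ 0.174.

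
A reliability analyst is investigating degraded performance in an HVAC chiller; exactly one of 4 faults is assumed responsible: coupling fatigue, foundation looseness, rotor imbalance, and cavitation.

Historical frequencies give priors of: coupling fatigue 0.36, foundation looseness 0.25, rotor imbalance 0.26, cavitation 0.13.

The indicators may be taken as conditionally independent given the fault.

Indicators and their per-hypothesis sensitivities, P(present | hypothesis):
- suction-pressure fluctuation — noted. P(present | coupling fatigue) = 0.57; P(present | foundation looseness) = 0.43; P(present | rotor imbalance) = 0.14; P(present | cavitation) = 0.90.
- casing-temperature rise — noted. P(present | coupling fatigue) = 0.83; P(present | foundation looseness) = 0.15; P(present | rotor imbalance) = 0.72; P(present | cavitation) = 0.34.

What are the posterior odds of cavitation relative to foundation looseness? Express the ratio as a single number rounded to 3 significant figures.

2.47

Posterior odds equal prior odds times the likelihood ratio; only the two competing hypotheses matter.
  cavitation: 0.13 × 0.90 × 0.34 = 0.03978
  foundation looseness: 0.25 × 0.43 × 0.15 = 0.016125
Odds(cavitation : foundation looseness) = 0.03978 / 0.016125 ≈ 2.47.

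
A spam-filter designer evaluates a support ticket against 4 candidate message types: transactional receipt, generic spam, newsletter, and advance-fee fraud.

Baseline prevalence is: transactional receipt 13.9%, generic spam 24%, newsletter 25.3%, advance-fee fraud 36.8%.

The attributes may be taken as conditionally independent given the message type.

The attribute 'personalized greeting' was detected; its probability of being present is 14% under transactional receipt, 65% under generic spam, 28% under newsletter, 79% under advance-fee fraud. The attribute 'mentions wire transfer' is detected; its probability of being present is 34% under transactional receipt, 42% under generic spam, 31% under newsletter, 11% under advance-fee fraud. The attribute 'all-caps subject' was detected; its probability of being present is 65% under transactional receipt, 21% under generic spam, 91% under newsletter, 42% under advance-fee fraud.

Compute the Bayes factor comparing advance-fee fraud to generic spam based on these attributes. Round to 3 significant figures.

Joint likelihood of the attribute pattern under each hypothesis:
  advance-fee fraud: 0.79 × 0.11 × 0.42 = 0.036498
  generic spam: 0.65 × 0.42 × 0.21 = 0.05733
Bayes factor = 0.036498 / 0.05733 ≈ 0.637

0.637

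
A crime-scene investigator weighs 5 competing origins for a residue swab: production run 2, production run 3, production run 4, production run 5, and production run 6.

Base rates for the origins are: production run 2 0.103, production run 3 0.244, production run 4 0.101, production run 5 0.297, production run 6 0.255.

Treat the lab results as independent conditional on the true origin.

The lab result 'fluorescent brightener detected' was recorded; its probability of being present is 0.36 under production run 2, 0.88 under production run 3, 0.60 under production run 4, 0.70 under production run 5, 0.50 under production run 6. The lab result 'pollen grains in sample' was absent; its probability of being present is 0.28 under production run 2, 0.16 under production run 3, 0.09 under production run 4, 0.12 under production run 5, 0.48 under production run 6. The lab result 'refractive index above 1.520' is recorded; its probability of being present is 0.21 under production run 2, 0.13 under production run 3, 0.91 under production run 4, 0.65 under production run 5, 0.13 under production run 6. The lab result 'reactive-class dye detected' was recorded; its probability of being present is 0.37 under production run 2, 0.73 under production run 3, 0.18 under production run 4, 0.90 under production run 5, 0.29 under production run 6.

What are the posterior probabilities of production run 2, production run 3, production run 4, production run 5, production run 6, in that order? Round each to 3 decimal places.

By Bayes' rule with conditional independence, the unnormalized weight for each hypothesis is prior × ∏ likelihoods (using 1 − P(present | H) for each absent lab result):
  production run 2: 0.103 × 0.36 × (1 − 0.28) × 0.21 × 0.37 = 0.0020744
  production run 3: 0.244 × 0.88 × (1 − 0.16) × 0.13 × 0.73 = 0.017117
  production run 4: 0.101 × 0.60 × (1 − 0.09) × 0.91 × 0.18 = 0.0090329
  production run 5: 0.297 × 0.70 × (1 − 0.12) × 0.65 × 0.90 = 0.10703
  production run 6: 0.255 × 0.50 × (1 − 0.48) × 0.13 × 0.29 = 0.0024995
Normalizing constant Z = 0.0020744 + 0.017117 + 0.0090329 + 0.10703 + 0.0024995 = 0.13775.
P(production run 2 | evidence) = 0.0020744 / 0.13775 ≈ 0.015
P(production run 3 | evidence) = 0.017117 / 0.13775 ≈ 0.124
P(production run 4 | evidence) = 0.0090329 / 0.13775 ≈ 0.066
P(production run 5 | evidence) = 0.10703 / 0.13775 ≈ 0.777
P(production run 6 | evidence) = 0.0024995 / 0.13775 ≈ 0.018

0.015, 0.124, 0.066, 0.777, 0.018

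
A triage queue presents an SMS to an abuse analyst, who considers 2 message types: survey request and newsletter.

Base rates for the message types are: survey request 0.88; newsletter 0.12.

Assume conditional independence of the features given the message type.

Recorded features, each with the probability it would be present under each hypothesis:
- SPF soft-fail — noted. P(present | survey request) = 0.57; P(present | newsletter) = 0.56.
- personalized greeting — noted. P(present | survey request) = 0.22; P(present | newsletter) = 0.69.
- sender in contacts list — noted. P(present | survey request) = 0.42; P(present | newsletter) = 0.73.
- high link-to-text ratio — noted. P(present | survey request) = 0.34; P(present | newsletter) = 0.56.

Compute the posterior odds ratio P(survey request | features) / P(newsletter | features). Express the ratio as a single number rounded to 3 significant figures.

0.831

Posterior odds equal prior odds times the likelihood ratio; only the two competing hypotheses matter.
  survey request: 0.88 × 0.57 × 0.22 × 0.42 × 0.34 = 0.015758
  newsletter: 0.12 × 0.56 × 0.69 × 0.73 × 0.56 = 0.018955
Odds(survey request : newsletter) = 0.015758 / 0.018955 ≈ 0.831.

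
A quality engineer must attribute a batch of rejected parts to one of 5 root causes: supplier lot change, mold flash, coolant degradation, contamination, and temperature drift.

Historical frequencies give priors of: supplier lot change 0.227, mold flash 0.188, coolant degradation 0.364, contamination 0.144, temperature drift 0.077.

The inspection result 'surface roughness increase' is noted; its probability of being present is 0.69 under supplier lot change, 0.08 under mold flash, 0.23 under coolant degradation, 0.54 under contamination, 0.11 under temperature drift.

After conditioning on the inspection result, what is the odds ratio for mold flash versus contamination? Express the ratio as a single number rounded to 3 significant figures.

Unnormalized posterior weight (prior times the inspection result likelihood) for each of the two hypotheses:
  mold flash: 0.188 × 0.08 = 0.01504
  contamination: 0.144 × 0.54 = 0.07776
Posterior odds = 0.01504 / 0.07776 ≈ 0.193.

0.193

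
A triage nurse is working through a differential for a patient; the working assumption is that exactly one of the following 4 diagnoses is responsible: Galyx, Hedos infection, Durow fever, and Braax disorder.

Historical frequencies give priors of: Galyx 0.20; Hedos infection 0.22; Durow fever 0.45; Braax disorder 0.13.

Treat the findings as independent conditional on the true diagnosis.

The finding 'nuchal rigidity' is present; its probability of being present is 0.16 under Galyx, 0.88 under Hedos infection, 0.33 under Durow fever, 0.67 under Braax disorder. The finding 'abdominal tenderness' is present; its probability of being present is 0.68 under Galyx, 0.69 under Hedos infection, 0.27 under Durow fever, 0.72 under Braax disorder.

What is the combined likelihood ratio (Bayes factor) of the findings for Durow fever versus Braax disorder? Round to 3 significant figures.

0.185

Joint likelihood of the evidence pattern under each hypothesis:
  Durow fever: 0.33 × 0.27 = 0.0891
  Braax disorder: 0.67 × 0.72 = 0.4824
Bayes factor = 0.0891 / 0.4824 ≈ 0.185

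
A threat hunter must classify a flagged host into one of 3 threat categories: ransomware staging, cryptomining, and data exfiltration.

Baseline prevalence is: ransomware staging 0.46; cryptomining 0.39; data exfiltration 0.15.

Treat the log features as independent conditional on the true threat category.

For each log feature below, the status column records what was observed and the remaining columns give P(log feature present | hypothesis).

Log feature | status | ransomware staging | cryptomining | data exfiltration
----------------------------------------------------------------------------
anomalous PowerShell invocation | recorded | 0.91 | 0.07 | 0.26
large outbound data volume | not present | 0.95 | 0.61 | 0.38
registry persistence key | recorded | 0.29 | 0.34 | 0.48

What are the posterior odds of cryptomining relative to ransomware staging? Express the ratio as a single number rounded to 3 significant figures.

0.596

Unnormalized posterior weight (prior times the log feature likelihoods) for each of the two hypotheses (using 1 − P(present | H) for each absent log feature):
  cryptomining: 0.39 × 0.07 × (1 − 0.61) × 0.34 = 0.00362
  ransomware staging: 0.46 × 0.91 × (1 − 0.95) × 0.29 = 0.0060697
Odds(cryptomining : ransomware staging) = 0.00362 / 0.0060697 ≈ 0.596.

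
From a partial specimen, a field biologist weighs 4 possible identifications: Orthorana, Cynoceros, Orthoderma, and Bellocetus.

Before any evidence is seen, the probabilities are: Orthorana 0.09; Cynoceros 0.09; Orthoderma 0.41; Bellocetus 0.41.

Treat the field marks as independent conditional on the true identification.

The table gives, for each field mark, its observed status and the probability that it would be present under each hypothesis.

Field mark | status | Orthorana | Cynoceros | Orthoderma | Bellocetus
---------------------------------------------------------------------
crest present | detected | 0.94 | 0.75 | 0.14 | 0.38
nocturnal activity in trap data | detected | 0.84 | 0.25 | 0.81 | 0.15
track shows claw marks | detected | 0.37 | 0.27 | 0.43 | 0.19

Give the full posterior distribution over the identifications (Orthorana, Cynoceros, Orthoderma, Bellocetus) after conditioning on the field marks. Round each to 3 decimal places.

For each hypothesis, the unnormalized posterior weight is prior × product of the field mark likelihoods:
  Orthorana: 0.09 × 0.94 × 0.84 × 0.37 = 0.026294
  Cynoceros: 0.09 × 0.75 × 0.25 × 0.27 = 0.0045563
  Orthoderma: 0.41 × 0.14 × 0.81 × 0.43 = 0.019992
  Bellocetus: 0.41 × 0.38 × 0.15 × 0.19 = 0.0044403
Normalizing constant Z = 0.026294 + 0.0045563 + 0.019992 + 0.0044403 = 0.055283.
P(Orthorana | evidence) = 0.026294 / 0.055283 ≈ 0.476
P(Cynoceros | evidence) = 0.0045563 / 0.055283 ≈ 0.082
P(Orthoderma | evidence) = 0.019992 / 0.055283 ≈ 0.362
P(Bellocetus | evidence) = 0.0044403 / 0.055283 ≈ 0.080

0.476, 0.082, 0.362, 0.080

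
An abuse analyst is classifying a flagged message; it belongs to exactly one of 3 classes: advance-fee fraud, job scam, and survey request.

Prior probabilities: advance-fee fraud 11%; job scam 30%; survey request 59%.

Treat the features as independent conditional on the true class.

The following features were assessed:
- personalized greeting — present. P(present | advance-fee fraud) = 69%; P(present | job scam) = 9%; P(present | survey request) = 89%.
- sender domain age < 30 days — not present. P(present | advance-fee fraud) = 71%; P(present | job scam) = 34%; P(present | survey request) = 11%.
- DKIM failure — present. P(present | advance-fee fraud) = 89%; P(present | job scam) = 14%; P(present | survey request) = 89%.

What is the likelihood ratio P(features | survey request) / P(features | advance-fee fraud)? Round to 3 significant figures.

3.96

Joint likelihood of the feature pattern under each hypothesis (using 1 − P(present | H) for each absent feature):
  survey request: 0.89 × (1 − 0.11) × 0.89 = 0.70497
  advance-fee fraud: 0.69 × (1 − 0.71) × 0.89 = 0.17809
Bayes factor = 0.70497 / 0.17809 ≈ 3.96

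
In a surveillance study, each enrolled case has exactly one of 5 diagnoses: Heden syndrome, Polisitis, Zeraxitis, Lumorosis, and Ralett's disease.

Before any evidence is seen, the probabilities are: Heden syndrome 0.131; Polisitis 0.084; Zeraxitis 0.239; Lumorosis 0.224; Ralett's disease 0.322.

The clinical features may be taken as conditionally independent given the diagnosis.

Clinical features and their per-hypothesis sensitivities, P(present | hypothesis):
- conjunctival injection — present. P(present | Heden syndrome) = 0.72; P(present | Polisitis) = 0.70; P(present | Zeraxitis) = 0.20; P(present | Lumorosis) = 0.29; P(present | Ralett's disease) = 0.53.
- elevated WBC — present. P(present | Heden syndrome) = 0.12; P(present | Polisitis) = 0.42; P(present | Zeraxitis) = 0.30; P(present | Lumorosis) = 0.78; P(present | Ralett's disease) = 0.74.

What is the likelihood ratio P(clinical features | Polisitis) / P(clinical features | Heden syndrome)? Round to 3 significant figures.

3.40

Joint likelihood of the clinical feature pattern under each hypothesis:
  Polisitis: 0.70 × 0.42 = 0.294
  Heden syndrome: 0.72 × 0.12 = 0.0864
Bayes factor = 0.294 / 0.0864 ≈ 3.40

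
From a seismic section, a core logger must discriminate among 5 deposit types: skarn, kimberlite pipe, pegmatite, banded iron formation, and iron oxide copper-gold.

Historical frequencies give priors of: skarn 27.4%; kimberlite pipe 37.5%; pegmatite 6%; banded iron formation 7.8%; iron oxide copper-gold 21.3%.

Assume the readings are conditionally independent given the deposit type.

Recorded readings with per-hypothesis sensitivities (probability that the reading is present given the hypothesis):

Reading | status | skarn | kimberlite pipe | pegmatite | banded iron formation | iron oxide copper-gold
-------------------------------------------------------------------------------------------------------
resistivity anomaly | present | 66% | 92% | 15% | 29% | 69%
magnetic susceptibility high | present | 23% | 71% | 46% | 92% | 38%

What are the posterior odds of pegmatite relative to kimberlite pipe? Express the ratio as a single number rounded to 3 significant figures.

The normalizing constant cancels in an odds ratio, so compute prior × likelihood for the two hypotheses only:
  pegmatite: 0.060 × 0.15 × 0.46 = 0.00414
  kimberlite pipe: 0.375 × 0.92 × 0.71 = 0.24495
Posterior odds = 0.00414 / 0.24495 ≈ 0.0169.

0.0169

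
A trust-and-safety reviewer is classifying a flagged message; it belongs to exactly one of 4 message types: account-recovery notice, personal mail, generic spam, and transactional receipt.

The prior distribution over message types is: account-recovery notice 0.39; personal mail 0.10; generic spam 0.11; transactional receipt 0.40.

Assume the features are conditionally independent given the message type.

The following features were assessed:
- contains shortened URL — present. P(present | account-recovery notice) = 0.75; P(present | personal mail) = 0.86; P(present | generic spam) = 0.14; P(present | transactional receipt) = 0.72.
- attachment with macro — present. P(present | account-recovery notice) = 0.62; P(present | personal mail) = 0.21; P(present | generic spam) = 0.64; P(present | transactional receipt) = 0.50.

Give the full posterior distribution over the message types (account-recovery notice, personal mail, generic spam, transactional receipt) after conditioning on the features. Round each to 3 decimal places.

0.513, 0.051, 0.028, 0.408

By Bayes' rule with conditional independence, the unnormalized weight for each hypothesis is prior × ∏ likelihoods:
  account-recovery notice: 0.39 × 0.75 × 0.62 = 0.18135
  personal mail: 0.10 × 0.86 × 0.21 = 0.01806
  generic spam: 0.11 × 0.14 × 0.64 = 0.009856
  transactional receipt: 0.40 × 0.72 × 0.50 = 0.144
Normalizing constant Z = 0.18135 + 0.01806 + 0.009856 + 0.144 = 0.35327.
P(account-recovery notice | evidence) = 0.18135 / 0.35327 ≈ 0.513
P(personal mail | evidence) = 0.01806 / 0.35327 ≈ 0.051
P(generic spam | evidence) = 0.009856 / 0.35327 ≈ 0.028
P(transactional receipt | evidence) = 0.144 / 0.35327 ≈ 0.408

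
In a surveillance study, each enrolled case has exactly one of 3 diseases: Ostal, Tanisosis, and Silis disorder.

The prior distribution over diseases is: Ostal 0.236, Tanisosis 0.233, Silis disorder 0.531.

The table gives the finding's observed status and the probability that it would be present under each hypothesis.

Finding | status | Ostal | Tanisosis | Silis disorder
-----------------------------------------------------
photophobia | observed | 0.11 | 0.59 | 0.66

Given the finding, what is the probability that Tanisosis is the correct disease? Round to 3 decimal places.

0.268

By Bayes' rule, the unnormalized weight for each hypothesis is prior × likelihood:
  Ostal: 0.236 × 0.11 = 0.02596
  Tanisosis: 0.233 × 0.59 = 0.13747
  Silis disorder: 0.531 × 0.66 = 0.35046
Marginal likelihood of the evidence = 0.51389.
P(Tanisosis | evidence) = 0.13747 / 0.51389 ≈ 0.268.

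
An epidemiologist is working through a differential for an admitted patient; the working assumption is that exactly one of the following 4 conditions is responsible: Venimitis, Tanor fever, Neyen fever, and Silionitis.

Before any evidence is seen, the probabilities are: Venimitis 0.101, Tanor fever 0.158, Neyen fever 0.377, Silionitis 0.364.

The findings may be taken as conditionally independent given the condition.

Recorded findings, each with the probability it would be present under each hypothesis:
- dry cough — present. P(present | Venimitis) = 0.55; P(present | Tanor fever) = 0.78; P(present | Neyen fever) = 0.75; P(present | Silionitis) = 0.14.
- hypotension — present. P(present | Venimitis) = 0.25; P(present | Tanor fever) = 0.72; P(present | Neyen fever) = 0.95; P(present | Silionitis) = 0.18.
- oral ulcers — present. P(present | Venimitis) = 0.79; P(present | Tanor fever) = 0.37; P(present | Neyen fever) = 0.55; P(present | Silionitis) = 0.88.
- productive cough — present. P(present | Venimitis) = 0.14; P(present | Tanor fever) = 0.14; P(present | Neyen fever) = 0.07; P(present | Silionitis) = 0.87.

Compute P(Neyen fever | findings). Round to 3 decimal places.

0.440

For each hypothesis, the unnormalized posterior weight is prior × product of the finding likelihoods:
  Venimitis: 0.101 × 0.55 × 0.25 × 0.79 × 0.14 = 0.001536
  Tanor fever: 0.158 × 0.78 × 0.72 × 0.37 × 0.14 = 0.0045964
  Neyen fever: 0.377 × 0.75 × 0.95 × 0.55 × 0.07 = 0.010342
  Silionitis: 0.364 × 0.14 × 0.18 × 0.88 × 0.87 = 0.0070227
Marginal likelihood of the evidence = 0.023497.
P(Neyen fever | evidence) = 0.010342 / 0.023497 ≈ 0.440.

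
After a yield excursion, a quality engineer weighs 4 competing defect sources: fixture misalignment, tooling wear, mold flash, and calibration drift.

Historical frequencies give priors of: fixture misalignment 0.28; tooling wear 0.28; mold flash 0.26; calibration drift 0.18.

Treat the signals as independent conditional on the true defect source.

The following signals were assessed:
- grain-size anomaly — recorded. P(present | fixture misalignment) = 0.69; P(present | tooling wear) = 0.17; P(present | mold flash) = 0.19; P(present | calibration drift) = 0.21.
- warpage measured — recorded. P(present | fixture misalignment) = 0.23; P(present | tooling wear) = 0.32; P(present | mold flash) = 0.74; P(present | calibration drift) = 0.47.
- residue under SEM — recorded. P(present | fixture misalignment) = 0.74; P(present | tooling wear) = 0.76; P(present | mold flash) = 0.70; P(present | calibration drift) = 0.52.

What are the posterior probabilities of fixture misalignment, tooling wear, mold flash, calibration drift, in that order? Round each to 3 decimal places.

0.415, 0.146, 0.323, 0.117

Multiply each prior by the joint likelihood of the signal pattern:
  fixture misalignment: 0.28 × 0.69 × 0.23 × 0.74 = 0.032883
  tooling wear: 0.28 × 0.17 × 0.32 × 0.76 = 0.011576
  mold flash: 0.26 × 0.19 × 0.74 × 0.70 = 0.025589
  calibration drift: 0.18 × 0.21 × 0.47 × 0.52 = 0.0092383
Normalizing constant Z = 0.032883 + 0.011576 + 0.025589 + 0.0092383 = 0.079286.
P(fixture misalignment | evidence) = 0.032883 / 0.079286 ≈ 0.415
P(tooling wear | evidence) = 0.011576 / 0.079286 ≈ 0.146
P(mold flash | evidence) = 0.025589 / 0.079286 ≈ 0.323
P(calibration drift | evidence) = 0.0092383 / 0.079286 ≈ 0.117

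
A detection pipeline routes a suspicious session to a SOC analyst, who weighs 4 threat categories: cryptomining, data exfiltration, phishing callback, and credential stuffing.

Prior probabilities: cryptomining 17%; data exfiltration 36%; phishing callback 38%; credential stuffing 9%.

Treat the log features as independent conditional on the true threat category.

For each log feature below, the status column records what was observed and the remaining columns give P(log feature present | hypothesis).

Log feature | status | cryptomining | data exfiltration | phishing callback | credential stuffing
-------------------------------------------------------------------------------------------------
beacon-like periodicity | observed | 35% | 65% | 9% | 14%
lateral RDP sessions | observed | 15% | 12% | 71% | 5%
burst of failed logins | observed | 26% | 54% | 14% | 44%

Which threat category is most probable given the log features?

data exfiltration

Multiply each prior by the joint likelihood of the log feature pattern:
  cryptomining: 0.17 × 0.35 × 0.15 × 0.26 = 0.0023205
  data exfiltration: 0.36 × 0.65 × 0.12 × 0.54 = 0.015163
  phishing callback: 0.38 × 0.09 × 0.71 × 0.14 = 0.0033995
  credential stuffing: 0.09 × 0.14 × 0.05 × 0.44 = 0.0002772
The unnormalized weights sum to 0.02116.
P(cryptomining | evidence) ≈ 0.0023205 / 0.02116 ≈ 0.110
P(data exfiltration | evidence) ≈ 0.015163 / 0.02116 ≈ 0.717
P(phishing callback | evidence) ≈ 0.0033995 / 0.02116 ≈ 0.161
P(credential stuffing | evidence) ≈ 0.0002772 / 0.02116 ≈ 0.013
The largest is 0.717, so data exfiltration is most probable.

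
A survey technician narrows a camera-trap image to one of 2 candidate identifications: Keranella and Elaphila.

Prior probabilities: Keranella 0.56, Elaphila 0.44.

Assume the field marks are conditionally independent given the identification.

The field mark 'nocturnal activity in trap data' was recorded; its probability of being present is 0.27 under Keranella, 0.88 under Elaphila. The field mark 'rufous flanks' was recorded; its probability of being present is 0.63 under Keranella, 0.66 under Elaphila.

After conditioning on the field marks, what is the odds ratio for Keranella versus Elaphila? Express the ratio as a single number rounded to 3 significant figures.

Unnormalized posterior weight (prior times the field mark likelihoods) for each of the two hypotheses:
  Keranella: 0.56 × 0.27 × 0.63 = 0.095256
  Elaphila: 0.44 × 0.88 × 0.66 = 0.25555
Odds(Keranella : Elaphila) = 0.095256 / 0.25555 ≈ 0.373.

0.373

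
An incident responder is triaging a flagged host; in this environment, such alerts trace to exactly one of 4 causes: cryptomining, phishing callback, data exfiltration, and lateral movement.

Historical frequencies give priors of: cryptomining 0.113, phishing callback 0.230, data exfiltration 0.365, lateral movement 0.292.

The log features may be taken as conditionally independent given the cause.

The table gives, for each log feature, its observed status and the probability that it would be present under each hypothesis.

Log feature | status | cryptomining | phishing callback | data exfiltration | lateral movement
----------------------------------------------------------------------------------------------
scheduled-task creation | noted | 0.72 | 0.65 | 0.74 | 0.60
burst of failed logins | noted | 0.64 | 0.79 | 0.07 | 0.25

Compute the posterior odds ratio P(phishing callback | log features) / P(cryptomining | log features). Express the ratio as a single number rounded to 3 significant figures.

2.27

The normalizing constant cancels in an odds ratio, so compute prior × likelihood for the two hypotheses only:
  phishing callback: 0.230 × 0.65 × 0.79 = 0.11811
  cryptomining: 0.113 × 0.72 × 0.64 = 0.05207
Posterior odds = 0.11811 / 0.05207 ≈ 2.27.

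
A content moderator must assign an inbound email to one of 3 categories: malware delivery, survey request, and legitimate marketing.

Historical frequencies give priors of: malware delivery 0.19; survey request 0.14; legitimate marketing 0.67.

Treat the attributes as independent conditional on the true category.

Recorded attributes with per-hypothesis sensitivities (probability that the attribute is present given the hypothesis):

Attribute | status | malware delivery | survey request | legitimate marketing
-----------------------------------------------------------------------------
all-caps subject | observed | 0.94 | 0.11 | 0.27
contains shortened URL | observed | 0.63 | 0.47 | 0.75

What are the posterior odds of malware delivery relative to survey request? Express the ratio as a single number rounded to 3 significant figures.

15.5

Posterior odds equal prior odds times the likelihood ratio; only the two competing hypotheses matter.
  malware delivery: 0.19 × 0.94 × 0.63 = 0.11252
  survey request: 0.14 × 0.11 × 0.47 = 0.007238
Odds(malware delivery : survey request) = 0.11252 / 0.007238 ≈ 15.5.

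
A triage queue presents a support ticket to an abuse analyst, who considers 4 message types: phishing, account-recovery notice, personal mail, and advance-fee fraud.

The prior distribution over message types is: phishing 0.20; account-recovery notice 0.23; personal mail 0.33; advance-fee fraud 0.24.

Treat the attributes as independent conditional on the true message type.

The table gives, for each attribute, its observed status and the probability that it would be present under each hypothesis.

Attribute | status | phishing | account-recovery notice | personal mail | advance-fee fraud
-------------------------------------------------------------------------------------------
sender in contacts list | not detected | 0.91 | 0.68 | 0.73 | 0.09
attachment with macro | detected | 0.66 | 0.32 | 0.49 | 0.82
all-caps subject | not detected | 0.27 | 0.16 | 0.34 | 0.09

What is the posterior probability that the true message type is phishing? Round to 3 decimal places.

0.039

Multiply each prior by the joint likelihood of the attribute pattern (using 1 − P(present | H) for each absent attribute):
  phishing: 0.20 × (1 − 0.91) × 0.66 × (1 − 0.27) = 0.0086724
  account-recovery notice: 0.23 × (1 − 0.68) × 0.32 × (1 − 0.16) = 0.019784
  personal mail: 0.33 × (1 − 0.73) × 0.49 × (1 − 0.34) = 0.028815
  advance-fee fraud: 0.24 × (1 − 0.09) × 0.82 × (1 − 0.09) = 0.16297
The unnormalized weights sum to 0.22024.
P(phishing | evidence) = 0.0086724 / 0.22024 ≈ 0.039.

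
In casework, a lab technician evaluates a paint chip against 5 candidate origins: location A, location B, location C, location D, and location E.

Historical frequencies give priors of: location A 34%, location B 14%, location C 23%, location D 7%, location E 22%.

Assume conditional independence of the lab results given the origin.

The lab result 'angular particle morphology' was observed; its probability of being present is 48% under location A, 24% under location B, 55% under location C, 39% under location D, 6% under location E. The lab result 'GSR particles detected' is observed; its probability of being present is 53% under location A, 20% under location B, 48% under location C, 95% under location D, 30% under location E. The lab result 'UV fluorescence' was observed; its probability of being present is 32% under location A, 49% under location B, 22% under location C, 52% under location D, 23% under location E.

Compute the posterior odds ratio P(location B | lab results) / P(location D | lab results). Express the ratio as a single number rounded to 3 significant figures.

The normalizing constant cancels in an odds ratio, so compute prior × likelihood for the two hypotheses only:
  location B: 0.14 × 0.24 × 0.20 × 0.49 = 0.0032928
  location D: 0.07 × 0.39 × 0.95 × 0.52 = 0.013486
Odds(location B : location D) = 0.0032928 / 0.013486 ≈ 0.244.

0.244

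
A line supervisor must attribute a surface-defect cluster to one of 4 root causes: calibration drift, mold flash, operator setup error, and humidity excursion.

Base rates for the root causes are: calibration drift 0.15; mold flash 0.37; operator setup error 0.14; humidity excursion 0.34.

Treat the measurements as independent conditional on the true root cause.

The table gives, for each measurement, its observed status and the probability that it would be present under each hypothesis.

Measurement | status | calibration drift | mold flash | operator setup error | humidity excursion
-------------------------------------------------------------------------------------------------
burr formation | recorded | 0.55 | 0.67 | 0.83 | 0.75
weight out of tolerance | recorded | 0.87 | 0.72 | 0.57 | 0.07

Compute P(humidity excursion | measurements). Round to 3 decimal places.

Multiply each prior by the joint likelihood of the measurement pattern:
  calibration drift: 0.15 × 0.55 × 0.87 = 0.071775
  mold flash: 0.37 × 0.67 × 0.72 = 0.17849
  operator setup error: 0.14 × 0.83 × 0.57 = 0.066234
  humidity excursion: 0.34 × 0.75 × 0.07 = 0.01785
Normalizing constant Z = 0.071775 + 0.17849 + 0.066234 + 0.01785 = 0.33435.
P(humidity excursion | evidence) = 0.01785 / 0.33435 ≈ 0.053.

0.053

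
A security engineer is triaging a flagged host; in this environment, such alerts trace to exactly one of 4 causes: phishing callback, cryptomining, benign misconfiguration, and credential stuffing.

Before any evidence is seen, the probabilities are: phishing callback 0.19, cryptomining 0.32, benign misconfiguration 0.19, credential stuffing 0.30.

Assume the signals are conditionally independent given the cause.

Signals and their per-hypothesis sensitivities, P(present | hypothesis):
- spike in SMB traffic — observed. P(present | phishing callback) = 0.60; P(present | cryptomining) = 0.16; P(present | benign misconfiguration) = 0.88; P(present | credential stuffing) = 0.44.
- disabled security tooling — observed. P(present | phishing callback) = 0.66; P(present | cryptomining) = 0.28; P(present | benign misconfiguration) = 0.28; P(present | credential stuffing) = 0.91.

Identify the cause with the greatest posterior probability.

credential stuffing

For each hypothesis, the unnormalized posterior weight is prior × product of the signal likelihoods:
  phishing callback: 0.19 × 0.60 × 0.66 = 0.07524
  cryptomining: 0.32 × 0.16 × 0.28 = 0.014336
  benign misconfiguration: 0.19 × 0.88 × 0.28 = 0.046816
  credential stuffing: 0.30 × 0.44 × 0.91 = 0.12012
Marginal likelihood of the evidence = 0.25651.
P(phishing callback | evidence) ≈ 0.07524 / 0.25651 ≈ 0.293
P(cryptomining | evidence) ≈ 0.014336 / 0.25651 ≈ 0.056
P(benign misconfiguration | evidence) ≈ 0.046816 / 0.25651 ≈ 0.183
P(credential stuffing | evidence) ≈ 0.12012 / 0.25651 ≈ 0.468
The largest is 0.468, so credential stuffing is most probable.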